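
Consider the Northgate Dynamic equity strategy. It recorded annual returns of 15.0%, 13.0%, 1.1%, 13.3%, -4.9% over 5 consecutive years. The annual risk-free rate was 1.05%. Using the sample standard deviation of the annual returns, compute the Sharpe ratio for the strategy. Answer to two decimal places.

Mean return r̄ = 37.50 / 5 = 7.5000%
Σ(r − r̄)² = (15 − 7.5000)² + (13 − 7.5000)² + (1.1 − 7.5000)² + … = 314.8600
σ = √[314.8600 / 4] = 8.8721%
Sharpe = (r̄ − rf) / σ = (7.5000 − 1.05) / 8.8721 = 6.4500 / 8.8721 = 0.7270

0.73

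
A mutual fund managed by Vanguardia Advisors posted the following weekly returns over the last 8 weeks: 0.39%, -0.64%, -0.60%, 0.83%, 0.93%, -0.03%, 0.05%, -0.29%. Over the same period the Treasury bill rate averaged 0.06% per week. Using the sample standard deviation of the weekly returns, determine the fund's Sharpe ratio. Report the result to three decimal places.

μ = (0.39 − 0.64 − 0.6 + 0.83 + 0.93 − 0.03 + 0.05 − 0.29) / 8 = 0.0800%
Σ(r − μ)² = 2.5118; sample σ = √(2.5118/7) = 0.5990%
Sharpe = (μ − rf) / σ = (0.0800 − 0.06) / 0.5990 = 0.0200 / 0.5990 = 0.0334

0.033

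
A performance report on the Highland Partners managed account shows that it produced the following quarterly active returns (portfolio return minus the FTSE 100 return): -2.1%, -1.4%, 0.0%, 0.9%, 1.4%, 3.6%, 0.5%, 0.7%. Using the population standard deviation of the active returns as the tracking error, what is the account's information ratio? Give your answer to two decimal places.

r̄ = (-2.1 − 1.4 + 0 + 0.9 + 1.4 + 3.6 + 0.5 + 0.7) / 8 = 3.60 / 8 = 0.4500%
Σ(r − r̄)² = (-2.1 − 0.4500)² + (-1.4 − 0.4500)² + (0 − 0.4500)² + … = 21.2200
population σ = √(21.2200 / 8) = √2.6525 = 1.6286%
IR = r̄ / tracking error = 0.4500 / 1.6286 = 0.2763

0.28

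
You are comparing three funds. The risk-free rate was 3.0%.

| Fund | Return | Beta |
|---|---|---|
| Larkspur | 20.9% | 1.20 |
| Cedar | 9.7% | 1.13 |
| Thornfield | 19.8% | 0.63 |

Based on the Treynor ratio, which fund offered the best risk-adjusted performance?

Thornfield

Larkspur: Treynor = (20.9% − 3.0%) / 1.20 = 14.917
Cedar: Treynor = (9.7% − 3.0%) / 1.13 = 5.929
Thornfield: Treynor = (19.8% − 3.0%) / 0.63 = 26.667
Highest: Thornfield (26.667).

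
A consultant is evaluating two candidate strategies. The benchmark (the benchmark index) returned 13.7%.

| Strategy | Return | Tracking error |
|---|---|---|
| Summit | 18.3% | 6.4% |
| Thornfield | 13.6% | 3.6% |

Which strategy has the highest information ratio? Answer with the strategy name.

Summit

Summit: IR = (18.3% − 13.7%) / 6.4% = 0.719
Thornfield: IR = (13.6% − 13.7%) / 3.6% = -0.028
Highest: Summit (0.719).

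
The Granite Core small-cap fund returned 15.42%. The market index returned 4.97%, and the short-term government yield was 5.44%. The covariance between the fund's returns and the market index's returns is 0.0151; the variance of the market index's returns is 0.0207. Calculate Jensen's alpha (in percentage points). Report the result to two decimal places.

β = Cov / Var = 0.0151 / 0.0207 = 0.7295
E[R] = Rf + β(Rm − Rf) = 5.44% + 0.7295 × (4.97% − 5.44%) = 5.0971%
α = Rp − E[R] = 15.42% − 5.0971% = 10.3229

10.32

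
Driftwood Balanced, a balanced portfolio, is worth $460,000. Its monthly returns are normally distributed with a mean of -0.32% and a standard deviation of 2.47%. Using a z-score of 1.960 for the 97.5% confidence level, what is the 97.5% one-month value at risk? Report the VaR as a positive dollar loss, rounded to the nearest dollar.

$23,742

Return at the 97.5% tail: μ − z·σ = -0.32% − 1.960 × 2.47% = -0.32 − 4.8412 = -5.1612%
VaR = −(-5.1612%) × $460,000 = 5.1612% × $460,000 = $23,742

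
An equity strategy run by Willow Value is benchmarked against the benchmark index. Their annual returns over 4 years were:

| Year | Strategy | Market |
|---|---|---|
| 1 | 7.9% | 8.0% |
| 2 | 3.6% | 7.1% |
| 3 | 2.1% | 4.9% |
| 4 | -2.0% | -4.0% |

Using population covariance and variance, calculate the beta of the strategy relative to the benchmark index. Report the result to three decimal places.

r̄p = 2.9000%,  r̄m = 4.0000%
Cov = Σ(rp − r̄p)(rm − r̄m) / 4 = 15.1625
Var(rm) = Σ(rm − r̄m)² / 4 = 22.6050
β = Cov / Var = 15.1625 / 22.6050 = 0.6708

0.671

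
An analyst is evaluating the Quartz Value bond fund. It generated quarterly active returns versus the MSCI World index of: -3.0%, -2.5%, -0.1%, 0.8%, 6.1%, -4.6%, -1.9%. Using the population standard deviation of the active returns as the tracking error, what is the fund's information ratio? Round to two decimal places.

r̄ = (-3 − 2.5 − 0.1 + 0.8 + 6.1 − 4.6 − 1.9) / 7 = -5.20 / 7 = -0.7429%
Σ(r − r̄)² = (-3 − (-0.7429))² + (-2.5 − (-0.7429))² + … = 74.0171
σ = √[74.0171 / 7] = 3.2517%
IR = r̄ / tracking error = -0.7429 / 3.2517 = -0.2285

-0.23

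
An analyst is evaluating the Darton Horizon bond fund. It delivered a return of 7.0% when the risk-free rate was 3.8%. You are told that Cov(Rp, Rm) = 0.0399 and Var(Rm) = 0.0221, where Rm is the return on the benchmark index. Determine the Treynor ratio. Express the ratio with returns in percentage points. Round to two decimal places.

1.77

β = Cov / Var = 0.0399 / 0.0221 = 1.8054
Treynor = (Rp − Rf) / β = (7.0% − 3.8%) / 1.8054 = 3.20 / 1.8054 = 1.7725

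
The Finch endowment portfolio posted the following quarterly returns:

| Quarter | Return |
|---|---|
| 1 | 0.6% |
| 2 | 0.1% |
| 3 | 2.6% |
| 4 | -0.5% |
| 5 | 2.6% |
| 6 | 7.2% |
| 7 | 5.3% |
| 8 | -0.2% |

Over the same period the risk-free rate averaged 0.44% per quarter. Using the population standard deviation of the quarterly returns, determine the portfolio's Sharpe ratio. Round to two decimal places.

0.68

r̄ = (0.6 + 0.1 + 2.6 − 0.5 + 2.6 + 7.2 + 5.3 − 0.2) / 8 = 2.2125%
Population std dev = √[54.9488 / 8] = 2.6208%
Sharpe = (r̄ − rf) / σ = (2.2125 − 0.44) / 2.6208 = 1.7725 / 2.6208 = 0.6763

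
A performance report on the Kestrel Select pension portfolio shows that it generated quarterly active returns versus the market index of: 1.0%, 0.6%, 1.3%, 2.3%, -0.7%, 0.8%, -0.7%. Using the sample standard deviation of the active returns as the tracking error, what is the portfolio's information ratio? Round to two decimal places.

0.61

r̄ = (1 + 0.6 + 1.3 + 2.3 − 0.7 + 0.8 − 0.7) / 7 = 0.6571%
Σ(r − r̄)² = (1 − 0.6571)² + (0.6 − 0.6571)² + (1.3 − 0.6571)² + … = 6.9371
sample σ = √(6.9371 / 6) = √1.1562 = 1.0753%
IR = r̄ / tracking error = 0.6571 / 1.0753 = 0.6111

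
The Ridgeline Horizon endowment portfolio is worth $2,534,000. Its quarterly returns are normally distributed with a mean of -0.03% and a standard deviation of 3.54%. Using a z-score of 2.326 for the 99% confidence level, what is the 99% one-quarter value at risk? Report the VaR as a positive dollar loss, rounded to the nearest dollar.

$209,411

Return at the 99% tail: μ − z·σ = -0.03% − 2.326 × 3.54% = -0.03 − 8.23404 = -8.26404%
VaR = −(-8.26404%) × $2,534,000 = 8.26404% × $2,534,000 = $209,411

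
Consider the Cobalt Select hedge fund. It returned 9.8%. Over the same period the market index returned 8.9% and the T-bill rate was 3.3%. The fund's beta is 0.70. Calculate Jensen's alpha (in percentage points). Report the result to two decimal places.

CAPM expected return = Rf + β(Rm − Rf) = 3.3% + 0.70 × (8.9% − 3.3%) = 3.3 + 0.70 × 5.60 = 7.2200%
Jensen's α = Rp − E[R] = 9.8% − 7.2200% = 2.5800

2.58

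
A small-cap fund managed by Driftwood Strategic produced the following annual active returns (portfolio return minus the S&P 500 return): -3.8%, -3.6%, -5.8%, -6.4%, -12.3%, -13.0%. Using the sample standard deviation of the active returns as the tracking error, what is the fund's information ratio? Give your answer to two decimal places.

Mean return r̄ = -44.90 / 6 = -7.4833%
Sample std dev = √[86.2883 / 5] = 4.1542%
IR = r̄ / tracking error = -7.4833 / 4.1542 = -1.8014

-1.80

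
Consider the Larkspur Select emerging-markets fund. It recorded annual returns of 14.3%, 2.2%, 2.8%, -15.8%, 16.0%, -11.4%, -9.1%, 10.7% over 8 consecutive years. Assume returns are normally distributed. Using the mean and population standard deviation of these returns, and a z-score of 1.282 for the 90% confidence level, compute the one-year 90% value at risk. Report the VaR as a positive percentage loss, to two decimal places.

Mean return r̄ = 9.70 / 8 = 1.2125%
Σ(r − r̄)² = 1038.3088; population σ = √(1038.3088/8) = 11.3925%
VaR = −(r̄ − z·σ) = −(1.2125 − 1.282 × 11.3925) = −(-13.3927) = 13.3927%

13.39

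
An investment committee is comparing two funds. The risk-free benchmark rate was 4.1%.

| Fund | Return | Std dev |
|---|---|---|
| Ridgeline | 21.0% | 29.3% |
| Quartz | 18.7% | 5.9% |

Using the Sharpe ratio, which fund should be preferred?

Ridgeline: Sharpe ratio = (21.0% − 4.1%) / 29.3% = 0.577
Quartz: Sharpe ratio = (18.7% − 4.1%) / 5.9% = 2.475
Highest: Quartz (2.475).

Quartz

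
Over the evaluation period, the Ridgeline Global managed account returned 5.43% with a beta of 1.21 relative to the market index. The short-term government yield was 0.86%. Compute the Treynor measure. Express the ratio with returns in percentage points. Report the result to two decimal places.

Treynor = (Rp − Rf) / β = (5.43% − 0.86%) / 1.21 = 4.57 / 1.21 = 3.7769

3.78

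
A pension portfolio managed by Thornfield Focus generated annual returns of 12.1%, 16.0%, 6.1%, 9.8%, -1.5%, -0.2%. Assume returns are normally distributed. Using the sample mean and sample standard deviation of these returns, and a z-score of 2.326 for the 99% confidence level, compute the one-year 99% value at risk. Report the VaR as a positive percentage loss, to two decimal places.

9.06

μ = (12.1 + 16 + 6.1 + 9.8 − 1.5 − 0.2) / 6 = 42.30 / 6 = 7.0500%
Σ(r − μ)² = 239.7350; sample σ = √(239.7350/5) = 6.9244%
VaR = −(μ − z·σ) = −(7.0500 − 2.326 × 6.9244) = −(-9.0562) = 9.0562%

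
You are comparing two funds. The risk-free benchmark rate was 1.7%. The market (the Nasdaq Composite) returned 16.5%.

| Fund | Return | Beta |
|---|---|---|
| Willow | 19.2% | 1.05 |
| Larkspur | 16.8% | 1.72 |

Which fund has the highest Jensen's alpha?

Willow

Willow: α = 19.2% − [1.7% + 1.05 × (16.5% − 1.7%)] = 1.960
Larkspur: α = 16.8% − [1.7% + 1.72 × (16.5% − 1.7%)] = -10.356
Highest: Willow (1.960).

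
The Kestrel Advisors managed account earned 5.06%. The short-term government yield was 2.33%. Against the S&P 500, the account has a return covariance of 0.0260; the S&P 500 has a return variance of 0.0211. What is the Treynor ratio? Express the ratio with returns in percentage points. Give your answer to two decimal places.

2.22

β = Cov / Var = 0.0260 / 0.0211 = 1.2322
Treynor = (Rp − Rf) / β = (5.06% − 2.33%) / 1.2322 = 2.73 / 1.2322 = 2.2155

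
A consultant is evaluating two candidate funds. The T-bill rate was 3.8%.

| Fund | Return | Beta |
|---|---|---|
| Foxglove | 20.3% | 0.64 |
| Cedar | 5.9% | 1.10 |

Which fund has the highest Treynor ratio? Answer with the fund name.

Foxglove: Treynor = (20.3% − 3.8%) / 0.64 = 25.781
Cedar: Treynor = (5.9% − 3.8%) / 1.10 = 1.909
Highest: Foxglove (25.781).

Foxglove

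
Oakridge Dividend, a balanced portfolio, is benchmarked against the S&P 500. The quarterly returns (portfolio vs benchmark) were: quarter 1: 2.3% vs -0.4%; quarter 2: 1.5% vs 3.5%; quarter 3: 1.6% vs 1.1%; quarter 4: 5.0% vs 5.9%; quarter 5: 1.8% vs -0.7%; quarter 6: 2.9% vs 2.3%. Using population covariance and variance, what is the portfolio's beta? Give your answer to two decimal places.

r̄p = 2.5167%,  r̄m = 1.9500%
Cov = Σ(rp − r̄p)(rm − r̄m) / 6 = 1.9258
Var(rm) = Σ(rm − r̄m)² / 6 = 5.2325
β = Cov / Var = 1.9258 / 5.2325 = 0.3680

0.37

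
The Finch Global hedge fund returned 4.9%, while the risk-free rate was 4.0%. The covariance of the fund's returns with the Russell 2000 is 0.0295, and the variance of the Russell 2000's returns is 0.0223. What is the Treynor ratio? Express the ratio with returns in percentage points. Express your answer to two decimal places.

0.68

β = Cov / Var = 0.0295 / 0.0223 = 1.3229
Treynor = (Rp − Rf) / β = (4.9% − 4.0%) / 1.3229 = 0.90 / 1.3229 = 0.6803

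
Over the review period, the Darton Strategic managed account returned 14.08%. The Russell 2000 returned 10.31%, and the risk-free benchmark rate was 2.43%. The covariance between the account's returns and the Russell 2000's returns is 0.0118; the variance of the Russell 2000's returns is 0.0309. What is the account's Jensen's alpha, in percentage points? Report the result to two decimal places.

β = Cov / Var = 0.0118 / 0.0309 = 0.3819
E[R] = Rf + β(Rm − Rf) = 2.43% + 0.3819 × (10.31% − 2.43%) = 5.4394%
α = Rp − E[R] = 14.08% − 5.4394% = 8.6406

8.64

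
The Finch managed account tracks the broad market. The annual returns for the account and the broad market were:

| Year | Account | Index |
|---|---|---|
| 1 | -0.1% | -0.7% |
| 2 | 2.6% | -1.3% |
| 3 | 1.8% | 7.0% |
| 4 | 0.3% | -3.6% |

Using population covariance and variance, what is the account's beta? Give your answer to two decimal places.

r̄p = 1.1500%,  r̄m = 0.3500%
Cov = Σ(rp − r̄p)(rm − r̄m) / 4 = 1.6500
Var(rm) = Σ(rm − r̄m)² / 4 = 15.9125
β = Cov / Var = 1.6500 / 15.9125 = 0.1037

0.10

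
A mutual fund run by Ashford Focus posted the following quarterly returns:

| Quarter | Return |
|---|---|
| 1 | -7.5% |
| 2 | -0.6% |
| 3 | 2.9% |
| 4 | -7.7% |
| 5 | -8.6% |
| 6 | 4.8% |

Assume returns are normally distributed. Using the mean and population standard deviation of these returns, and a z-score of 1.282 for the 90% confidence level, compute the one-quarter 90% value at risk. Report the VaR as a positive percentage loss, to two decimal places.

r̄ = (-7.5 − 0.6 + 2.9 − 7.7 − 8.6 + 4.8) / 6 = -2.7833%
Σ(r − r̄)² = (-7.5 − (-2.7833))² + (-0.6 − (-2.7833))² + (2.9 − (-2.7833))² + … = 174.8283
σ = √[174.8283 / 6] = 5.3980%
VaR = −(r̄ − z·σ) = −(-2.7833 − 1.282 × 5.3980) = −(-9.7035) = 9.7035%

9.70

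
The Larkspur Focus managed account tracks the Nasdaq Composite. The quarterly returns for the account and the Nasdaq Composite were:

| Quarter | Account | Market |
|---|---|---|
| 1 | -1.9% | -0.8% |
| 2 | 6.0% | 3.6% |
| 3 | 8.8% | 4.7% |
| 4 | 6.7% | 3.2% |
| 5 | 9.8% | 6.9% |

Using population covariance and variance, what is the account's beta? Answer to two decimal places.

r̄p = 5.8800%,  r̄m = 3.5200%
Cov = Σ(rp − r̄p)(rm − r̄m) / 5 = 10.0104
Var(rm) = Σ(rm − r̄m)² / 5 = 6.3176
β = Cov / Var = 10.0104 / 6.3176 = 1.5845

1.58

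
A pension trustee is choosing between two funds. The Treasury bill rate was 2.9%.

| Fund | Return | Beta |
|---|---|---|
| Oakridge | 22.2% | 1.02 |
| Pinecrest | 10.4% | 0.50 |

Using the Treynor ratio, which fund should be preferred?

Oakridge: Treynor = (22.2% − 2.9%) / 1.02 = 18.922
Pinecrest: Treynor = (10.4% − 2.9%) / 0.50 = 15.000
Highest: Oakridge (18.922).

Oakridge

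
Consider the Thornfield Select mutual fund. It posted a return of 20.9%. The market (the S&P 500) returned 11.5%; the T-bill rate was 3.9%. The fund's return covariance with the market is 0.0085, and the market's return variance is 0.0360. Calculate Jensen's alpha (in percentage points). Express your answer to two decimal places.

β = Cov / Var = 0.0085 / 0.0360 = 0.2361
E[R] = Rf + β(Rm − Rf) = 3.9% + 0.2361 × (11.5% − 3.9%) = 5.6944%
α = Rp − E[R] = 20.9% − 5.6944% = 15.2056

15.21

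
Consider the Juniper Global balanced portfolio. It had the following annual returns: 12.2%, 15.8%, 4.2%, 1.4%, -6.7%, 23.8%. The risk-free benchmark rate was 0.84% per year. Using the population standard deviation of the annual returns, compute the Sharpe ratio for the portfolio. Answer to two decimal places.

r̄ = (12.2 + 15.8 + 4.2 + 1.4 − 6.7 + 23.8) / 6 = 50.70 / 6 = 8.4500%
Σ(r − r̄)² = (12.2 − 8.4500)² + (15.8 − 8.4500)² + … = 600.9950
population σ = √(600.9950 / 6) = √100.1658 = 10.0083%
Sharpe = (r̄ − rf) / σ = (8.4500 − 0.84) / 10.0083 = 7.6100 / 10.0083 = 0.7604

0.76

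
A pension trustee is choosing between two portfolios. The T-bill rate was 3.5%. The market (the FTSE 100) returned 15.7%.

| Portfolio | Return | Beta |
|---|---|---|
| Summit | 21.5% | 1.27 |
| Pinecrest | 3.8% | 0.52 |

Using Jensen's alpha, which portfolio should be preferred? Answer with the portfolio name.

Summit: α = 21.5% − [3.5% + 1.27 × (15.7% − 3.5%)] = 2.506
Pinecrest: α = 3.8% − [3.5% + 0.52 × (15.7% − 3.5%)] = -6.044
Highest: Summit (2.506).

Summit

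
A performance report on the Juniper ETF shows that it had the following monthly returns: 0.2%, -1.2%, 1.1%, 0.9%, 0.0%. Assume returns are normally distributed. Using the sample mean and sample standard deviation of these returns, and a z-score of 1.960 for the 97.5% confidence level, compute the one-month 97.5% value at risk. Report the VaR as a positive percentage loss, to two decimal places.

r̄ = (0.2 − 1.2 + 1.1 + 0.9 + 0) / 5 = 0.2000%
Sample σ = √[Σ(r − r̄)² / 4] = √[3.3000 / 4] = √0.8250 = 0.9083%
VaR = −(r̄ − z·σ) = −(0.2000 − 1.960 × 0.9083) = −(-1.5803) = 1.5803%

1.58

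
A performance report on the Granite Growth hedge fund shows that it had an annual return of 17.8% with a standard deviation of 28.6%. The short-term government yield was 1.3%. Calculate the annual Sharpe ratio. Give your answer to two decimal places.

0.58

Sharpe = (Rp − Rf) / σp = (17.8% − 1.3%) / 28.6% = 16.50% / 28.6% = 0.5769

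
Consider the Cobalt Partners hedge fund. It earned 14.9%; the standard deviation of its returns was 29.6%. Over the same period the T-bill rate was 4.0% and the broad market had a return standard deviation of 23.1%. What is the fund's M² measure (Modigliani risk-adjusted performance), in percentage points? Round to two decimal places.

12.51

Sharpe = (Rp − Rf) / σp = (14.9% − 4.0%) / 29.6% = 0.3682
M² = Rf + Sharpe × σm = 4.0% + 0.3682 × 23.1% = 12.5054%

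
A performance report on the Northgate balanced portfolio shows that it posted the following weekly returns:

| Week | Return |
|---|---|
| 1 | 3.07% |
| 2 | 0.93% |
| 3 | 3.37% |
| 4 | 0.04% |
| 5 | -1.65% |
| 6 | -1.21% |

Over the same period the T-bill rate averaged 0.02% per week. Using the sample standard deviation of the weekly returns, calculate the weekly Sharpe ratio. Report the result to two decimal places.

0.35

Mean return r̄ = 4.550 / 6 = 0.7583%
Sample std dev = √[22.3845 / 5] = 2.1159%
Sharpe = (r̄ − rf) / σ = (0.7583 − 0.02) / 2.1159 = 0.7383 / 2.1159 = 0.3489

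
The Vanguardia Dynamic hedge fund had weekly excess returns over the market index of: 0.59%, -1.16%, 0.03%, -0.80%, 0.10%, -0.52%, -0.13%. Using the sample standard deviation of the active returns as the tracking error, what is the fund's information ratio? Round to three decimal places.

-0.454

μ = (0.59 − 1.16 + 0.03 − 0.8 + 0.1 − 0.52 − 0.13) / 7 = -0.2700%
Σ(r − μ)² = (0.59 − (-0.2700))² + (-1.16 − (-0.2700))² + (0.03 − (-0.2700))² + … = 2.1216
σ = √[2.1216 / 6] = 0.5946%
IR = μ / tracking error = -0.2700 / 0.5946 = -0.4541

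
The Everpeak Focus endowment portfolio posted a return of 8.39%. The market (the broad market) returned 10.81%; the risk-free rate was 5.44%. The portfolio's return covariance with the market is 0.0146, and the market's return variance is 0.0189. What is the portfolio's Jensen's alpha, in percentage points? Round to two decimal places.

β = Cov / Var = 0.0146 / 0.0189 = 0.7725
E[R] = Rf + β(Rm − Rf) = 5.44% + 0.7725 × (10.81% − 5.44%) = 9.5883%
α = Rp − E[R] = 8.39% − 9.5883% = -1.1983

-1.20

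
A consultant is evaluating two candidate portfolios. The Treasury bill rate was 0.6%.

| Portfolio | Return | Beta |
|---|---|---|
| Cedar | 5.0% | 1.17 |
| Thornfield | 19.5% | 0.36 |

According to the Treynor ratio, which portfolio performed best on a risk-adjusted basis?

Cedar: Treynor = (5.0% − 0.6%) / 1.17 = 3.761
Thornfield: Treynor = (19.5% − 0.6%) / 0.36 = 52.500
Highest: Thornfield (52.500).

Thornfield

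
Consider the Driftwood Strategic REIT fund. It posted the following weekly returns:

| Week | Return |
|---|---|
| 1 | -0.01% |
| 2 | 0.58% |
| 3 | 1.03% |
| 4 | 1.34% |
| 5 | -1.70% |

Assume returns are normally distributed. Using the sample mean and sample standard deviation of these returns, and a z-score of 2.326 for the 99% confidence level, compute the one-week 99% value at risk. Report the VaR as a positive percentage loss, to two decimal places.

r̄ = (-0.01 + 0.58 + 1.03 + 1.34 − 1.7) / 5 = 1.240 / 5 = 0.2480%
Σ(r − r̄)² = (-0.01 − 0.2480)² + (0.58 − 0.2480)² + … = 5.7755
σ = √[5.7755 / 4] = 1.2016%
VaR = −(r̄ − z·σ) = −(0.2480 − 2.326 × 1.2016) = −(-2.5469) = 2.5469%

2.55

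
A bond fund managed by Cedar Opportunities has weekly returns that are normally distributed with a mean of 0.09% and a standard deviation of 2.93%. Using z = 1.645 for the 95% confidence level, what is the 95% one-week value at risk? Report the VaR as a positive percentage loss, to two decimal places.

4.73

VaR (as % loss) = −(μ − z·σ) = −(0.09% − 1.645 × 2.93%) = −(-4.72985%) = 4.72985%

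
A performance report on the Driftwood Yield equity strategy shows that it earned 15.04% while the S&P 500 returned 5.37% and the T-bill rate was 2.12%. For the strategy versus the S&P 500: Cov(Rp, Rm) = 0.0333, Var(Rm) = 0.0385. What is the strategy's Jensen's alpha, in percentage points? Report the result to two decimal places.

β = Cov / Var = 0.0333 / 0.0385 = 0.8649
E[R] = Rf + β(Rm − Rf) = 2.12% + 0.8649 × (5.37% − 2.12%) = 4.9309%
α = Rp − E[R] = 15.04% − 4.9309% = 10.1091

10.11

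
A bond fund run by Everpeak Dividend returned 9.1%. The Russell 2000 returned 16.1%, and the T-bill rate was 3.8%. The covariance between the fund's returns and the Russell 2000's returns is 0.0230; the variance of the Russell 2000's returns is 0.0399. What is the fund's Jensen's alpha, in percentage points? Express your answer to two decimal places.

β = Cov / Var = 0.0230 / 0.0399 = 0.5764
E[R] = Rf + β(Rm − Rf) = 3.8% + 0.5764 × (16.1% − 3.8%) = 10.8897%
α = Rp − E[R] = 9.1% − 10.8897% = -1.7897

-1.79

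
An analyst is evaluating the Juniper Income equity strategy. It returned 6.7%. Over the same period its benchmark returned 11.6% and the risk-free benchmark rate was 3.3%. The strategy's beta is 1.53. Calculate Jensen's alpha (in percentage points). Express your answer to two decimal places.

CAPM expected return = Rf + β(Rm − Rf) = 3.3% + 1.53 × (11.6% − 3.3%) = 3.3 + 1.53 × 8.30 = 15.9990%
Jensen's α = Rp − E[R] = 6.7% − 15.9990% = -9.2990

-9.30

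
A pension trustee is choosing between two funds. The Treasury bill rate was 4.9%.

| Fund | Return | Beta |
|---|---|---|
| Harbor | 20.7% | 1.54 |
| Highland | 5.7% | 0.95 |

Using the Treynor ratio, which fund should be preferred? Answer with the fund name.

Harbor: Treynor = (20.7% − 4.9%) / 1.54 = 10.260
Highland: Treynor = (5.7% − 4.9%) / 0.95 = 0.842
Highest: Harbor (10.260).

Harbor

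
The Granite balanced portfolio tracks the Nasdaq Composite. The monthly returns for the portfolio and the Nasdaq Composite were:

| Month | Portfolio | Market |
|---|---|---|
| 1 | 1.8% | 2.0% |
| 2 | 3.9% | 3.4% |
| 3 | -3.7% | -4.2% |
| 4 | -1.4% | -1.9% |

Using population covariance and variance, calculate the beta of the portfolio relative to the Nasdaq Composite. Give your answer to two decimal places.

r̄p = 0.1500%,  r̄m = -0.1750%
Cov = Σ(rp − r̄p)(rm − r̄m) / 4 = 8.7913
Var(rm) = Σ(rm − r̄m)² / 4 = 9.1719
β = Cov / Var = 8.7913 / 9.1719 = 0.9585

0.96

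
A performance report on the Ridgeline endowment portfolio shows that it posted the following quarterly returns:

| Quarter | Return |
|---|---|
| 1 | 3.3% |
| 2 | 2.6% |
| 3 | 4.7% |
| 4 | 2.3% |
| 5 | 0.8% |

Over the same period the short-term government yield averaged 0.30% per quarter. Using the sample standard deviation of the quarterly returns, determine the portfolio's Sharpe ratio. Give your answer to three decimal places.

r̄ = (3.3 + 2.6 + 4.7 + 2.3 + 0.8) / 5 = 13.70 / 5 = 2.7400%
Σ(r − r̄)² = 8.1320; sample σ = √(8.1320/4) = 1.4258%
Sharpe = (r̄ − rf) / σ = (2.7400 − 0.3) / 1.4258 = 2.4400 / 1.4258 = 1.7113

1.711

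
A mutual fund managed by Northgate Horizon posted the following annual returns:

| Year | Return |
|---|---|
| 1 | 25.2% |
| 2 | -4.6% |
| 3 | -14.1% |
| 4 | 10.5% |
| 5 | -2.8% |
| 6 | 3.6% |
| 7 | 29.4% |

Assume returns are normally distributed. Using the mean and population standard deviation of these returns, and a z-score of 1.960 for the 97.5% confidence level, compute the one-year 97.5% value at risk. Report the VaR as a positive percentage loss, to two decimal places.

r̄ = (25.2 − 4.6 − 14.1 + 10.5 − 2.8 + 3.6 + 29.4) / 7 = 6.7429%
Σ(r − r̄)² = (25.2 − 6.7429)² + (-4.6 − 6.7429)² + (-14.1 − 6.7429)² + … = 1532.1571
σ = √[1532.1571 / 7] = 14.7946%
VaR = −(r̄ − z·σ) = −(6.7429 − 1.960 × 14.7946) = −(-22.2545) = 22.2545%

22.25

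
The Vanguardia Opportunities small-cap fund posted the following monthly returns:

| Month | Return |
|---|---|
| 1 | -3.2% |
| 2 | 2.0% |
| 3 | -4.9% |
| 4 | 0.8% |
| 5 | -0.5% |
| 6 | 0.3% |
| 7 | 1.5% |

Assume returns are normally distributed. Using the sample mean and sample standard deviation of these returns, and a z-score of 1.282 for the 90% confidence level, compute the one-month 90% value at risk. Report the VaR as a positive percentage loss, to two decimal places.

3.85

r̄ = (-3.2 + 2 − 4.9 + 0.8 − 0.5 + 0.3 + 1.5) / 7 = -4.00 / 7 = -0.5714%
Σ(r − r̄)² = 39.1943; sample σ = √(39.1943/6) = 2.5559%
VaR = −(r̄ − z·σ) = −(-0.5714 − 1.282 × 2.5559) = −(-3.8481) = 3.8481%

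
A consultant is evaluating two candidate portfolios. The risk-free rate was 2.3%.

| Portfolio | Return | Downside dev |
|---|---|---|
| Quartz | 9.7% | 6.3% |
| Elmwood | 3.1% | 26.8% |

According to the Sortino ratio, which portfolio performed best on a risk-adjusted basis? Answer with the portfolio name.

Quartz: Sortino ratio = (9.7% − 2.3%) / 6.3% = 1.175
Elmwood: Sortino ratio = (3.1% − 2.3%) / 26.8% = 0.030
Highest: Quartz (1.175).

Quartz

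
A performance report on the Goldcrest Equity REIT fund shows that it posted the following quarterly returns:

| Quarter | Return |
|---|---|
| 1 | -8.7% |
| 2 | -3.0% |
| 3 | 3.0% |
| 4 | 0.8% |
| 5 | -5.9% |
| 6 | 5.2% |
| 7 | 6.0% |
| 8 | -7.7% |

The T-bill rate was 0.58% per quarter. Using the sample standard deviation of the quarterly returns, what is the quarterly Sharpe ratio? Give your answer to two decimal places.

-0.32

r̄ = (-8.7 − 3 + 3 + 0.8 − 5.9 + 5.2 + 6 − 7.7) / 8 = -10.30 / 8 = -1.2875%
Σ(r − r̄)² = (-8.7 − (-1.2875))² + (-3 − (-1.2875))² + (3 − (-1.2875))² + … = 238.2088
σ = √[238.2088 / 7] = 5.8335%
Sharpe = (r̄ − rf) / σ = (-1.2875 − 0.58) / 5.8335 = -1.8675 / 5.8335 = -0.3201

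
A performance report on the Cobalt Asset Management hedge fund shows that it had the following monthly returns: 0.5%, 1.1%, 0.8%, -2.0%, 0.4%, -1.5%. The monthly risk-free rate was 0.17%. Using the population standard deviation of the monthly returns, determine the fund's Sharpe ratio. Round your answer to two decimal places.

-0.24

r̄ = (0.5 + 1.1 + 0.8 − 2 + 0.4 − 1.5) / 6 = -0.70 / 6 = -0.1167%
Σ(r − r̄)² = (0.5 − (-0.1167))² + (1.1 − (-0.1167))² + (0.8 − (-0.1167))² + … = 8.4283
σ = √[8.4283 / 6] = 1.1852%
Sharpe = (r̄ − rf) / σ = (-0.1167 − 0.17) / 1.1852 = -0.2867 / 1.1852 = -0.2419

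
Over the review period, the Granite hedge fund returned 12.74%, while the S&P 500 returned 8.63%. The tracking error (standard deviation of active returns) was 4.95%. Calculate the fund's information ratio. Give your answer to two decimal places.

IR = (Rp − Rb) / TE = (12.74% − 8.63%) / 4.95% = 4.11% / 4.95% = 0.8303

0.83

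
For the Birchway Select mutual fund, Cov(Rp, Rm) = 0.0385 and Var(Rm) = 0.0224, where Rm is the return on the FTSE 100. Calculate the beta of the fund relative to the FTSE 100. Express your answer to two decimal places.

β = Cov(Rp, Rm) / Var(Rm) = 0.0385 / 0.0224 = 1.7188

1.72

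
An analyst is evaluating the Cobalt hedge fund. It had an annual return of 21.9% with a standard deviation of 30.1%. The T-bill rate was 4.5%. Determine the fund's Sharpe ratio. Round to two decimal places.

0.58

Sharpe = (Rp − Rf) / σp = (21.9% − 4.5%) / 30.1% = 17.40% / 30.1% = 0.5781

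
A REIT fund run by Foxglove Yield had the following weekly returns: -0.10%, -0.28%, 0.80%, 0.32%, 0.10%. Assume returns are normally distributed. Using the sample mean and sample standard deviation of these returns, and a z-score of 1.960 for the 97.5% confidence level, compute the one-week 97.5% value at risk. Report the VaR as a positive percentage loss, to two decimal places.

0.65

μ = (-0.1 − 0.28 + 0.8 + 0.32 + 0.1) / 5 = 0.1680%
Σ(r − μ)² = (-0.1 − 0.1680)² + (-0.28 − 0.1680)² + … = 0.6997
sample σ = √(0.6997 / 4) = √0.1749 = 0.4182%
VaR = −(μ − z·σ) = −(0.1680 − 1.960 × 0.4182) = −(-0.6517) = 0.6517%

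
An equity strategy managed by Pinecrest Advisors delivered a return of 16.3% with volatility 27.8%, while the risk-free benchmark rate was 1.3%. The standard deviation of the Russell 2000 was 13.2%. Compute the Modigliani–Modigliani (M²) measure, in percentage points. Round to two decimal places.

Sharpe = (Rp − Rf) / σp = (16.3% − 1.3%) / 27.8% = 0.5396
M² = Rf + Sharpe × σm = 1.3% + 0.5396 × 13.2% = 8.4227%

8.42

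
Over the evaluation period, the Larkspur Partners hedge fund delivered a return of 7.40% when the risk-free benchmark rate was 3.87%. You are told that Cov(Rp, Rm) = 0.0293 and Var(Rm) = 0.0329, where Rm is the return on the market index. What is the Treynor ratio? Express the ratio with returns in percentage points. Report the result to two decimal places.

3.96

β = Cov / Var = 0.0293 / 0.0329 = 0.8906
Treynor = (Rp − Rf) / β = (7.40% − 3.87%) / 0.8906 = 3.53 / 0.8906 = 3.9636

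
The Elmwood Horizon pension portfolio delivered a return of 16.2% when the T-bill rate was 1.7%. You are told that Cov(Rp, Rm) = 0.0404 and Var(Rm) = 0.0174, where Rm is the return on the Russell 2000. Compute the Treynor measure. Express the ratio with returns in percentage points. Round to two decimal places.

6.25

β = Cov / Var = 0.0404 / 0.0174 = 2.3218
Treynor = (Rp − Rf) / β = (16.2% − 1.7%) / 2.3218 = 14.50 / 2.3218 = 6.2452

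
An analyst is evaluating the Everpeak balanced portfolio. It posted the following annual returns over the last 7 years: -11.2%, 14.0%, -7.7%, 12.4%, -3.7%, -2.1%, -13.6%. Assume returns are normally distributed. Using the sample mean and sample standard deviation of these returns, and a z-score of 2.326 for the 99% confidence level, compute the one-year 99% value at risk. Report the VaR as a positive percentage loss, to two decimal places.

27.13

Mean return r̄ = -11.90 / 7 = -1.7000%
Sample σ = √[Σ(r − r̄)² / 6] = √[717.3200 / 6] = √119.5533 = 10.9340%
VaR = −(r̄ − z·σ) = −(-1.7000 − 2.326 × 10.9340) = −(-27.1325) = 27.1325%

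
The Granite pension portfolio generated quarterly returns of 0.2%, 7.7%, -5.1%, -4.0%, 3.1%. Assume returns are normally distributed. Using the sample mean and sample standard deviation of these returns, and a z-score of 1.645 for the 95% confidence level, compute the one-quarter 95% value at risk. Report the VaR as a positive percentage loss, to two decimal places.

8.26

μ = (0.2 + 7.7 − 5.1 − 4 + 3.1) / 5 = 1.90 / 5 = 0.3800%
Σ(r − μ)² = (0.2 − 0.3800)² + (7.7 − 0.3800)² + … = 110.2280
σ = √[110.2280 / 4] = 5.2495%
VaR = −(μ − z·σ) = −(0.3800 − 1.645 × 5.2495) = −(-8.2554) = 8.2554%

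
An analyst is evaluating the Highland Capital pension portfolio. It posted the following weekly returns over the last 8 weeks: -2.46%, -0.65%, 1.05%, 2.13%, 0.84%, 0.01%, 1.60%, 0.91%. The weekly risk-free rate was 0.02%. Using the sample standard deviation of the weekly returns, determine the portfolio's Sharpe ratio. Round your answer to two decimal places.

0.28

μ = (-2.46 − 0.65 + 1.05 + 2.13 + 0.84 + 0.01 + 1.6 + 0.91) / 8 = 3.430 / 8 = 0.4288%
Σ(r − μ)² = (-2.46 − 0.4288)² + (-0.65 − 0.4288)² + (1.05 − 0.4288)² + … = 14.7367
sample σ = √(14.7367 / 7) = √2.1052 = 1.4509%
Sharpe = (μ − rf) / σ = (0.4288 − 0.02) / 1.4509 = 0.4088 / 1.4509 = 0.2818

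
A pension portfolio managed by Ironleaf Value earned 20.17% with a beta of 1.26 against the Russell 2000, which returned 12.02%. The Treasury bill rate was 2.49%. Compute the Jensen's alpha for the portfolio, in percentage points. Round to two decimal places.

CAPM expected return = Rf + β(Rm − Rf) = 2.49% + 1.26 × (12.02% − 2.49%) = 2.49 + 1.26 × 9.53 = 14.4978%
Jensen's α = Rp − E[R] = 20.17% − 14.4978% = 5.6722

5.67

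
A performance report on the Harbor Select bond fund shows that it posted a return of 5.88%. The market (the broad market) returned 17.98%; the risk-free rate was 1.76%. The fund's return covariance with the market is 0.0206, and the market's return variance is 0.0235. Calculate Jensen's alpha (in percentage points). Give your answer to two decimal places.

β = Cov / Var = 0.0206 / 0.0235 = 0.8766
E[R] = Rf + β(Rm − Rf) = 1.76% + 0.8766 × (17.98% − 1.76%) = 15.9785%
α = Rp − E[R] = 5.88% − 15.9785% = -10.0985

-10.10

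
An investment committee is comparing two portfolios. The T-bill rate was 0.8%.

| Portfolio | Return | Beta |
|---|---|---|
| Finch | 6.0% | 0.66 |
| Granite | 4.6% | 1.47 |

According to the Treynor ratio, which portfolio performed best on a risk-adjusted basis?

Finch: Treynor = (6.0% − 0.8%) / 0.66 = 7.879
Granite: Treynor = (4.6% − 0.8%) / 1.47 = 2.585
Highest: Finch (7.879).

Finch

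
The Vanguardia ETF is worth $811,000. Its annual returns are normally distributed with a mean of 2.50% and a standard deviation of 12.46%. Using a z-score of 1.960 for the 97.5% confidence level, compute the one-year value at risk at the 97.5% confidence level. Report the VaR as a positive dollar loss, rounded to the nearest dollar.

Return at the 97.5% tail: μ − z·σ = 2.50% − 1.960 × 12.46% = 2.5 − 24.4216 = -21.9216%
VaR = −(-21.9216%) × $811,000 = 21.9216% × $811,000 = $177,784

$177,784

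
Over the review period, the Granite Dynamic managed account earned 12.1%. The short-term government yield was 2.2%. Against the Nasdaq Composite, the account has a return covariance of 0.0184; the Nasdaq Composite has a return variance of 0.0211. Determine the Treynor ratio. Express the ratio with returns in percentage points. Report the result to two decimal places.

11.35

β = Cov / Var = 0.0184 / 0.0211 = 0.8720
Treynor = (Rp − Rf) / β = (12.1% − 2.2%) / 0.8720 = 9.90 / 0.8720 = 11.3532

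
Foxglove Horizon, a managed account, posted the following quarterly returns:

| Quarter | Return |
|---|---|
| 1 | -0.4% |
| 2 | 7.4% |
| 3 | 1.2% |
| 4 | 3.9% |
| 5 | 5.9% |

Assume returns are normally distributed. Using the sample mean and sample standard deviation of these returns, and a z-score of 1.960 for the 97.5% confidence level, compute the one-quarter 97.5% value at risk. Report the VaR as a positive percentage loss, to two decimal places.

2.72

r̄ = (-0.4 + 7.4 + 1.2 + 3.9 + 5.9) / 5 = 18.00 / 5 = 3.6000%
Sample σ = √[Σ(r − r̄)² / 4] = √[41.5800 / 4] = √10.3950 = 3.2241%
VaR = −(r̄ − z·σ) = −(3.6000 − 1.960 × 3.2241) = −(-2.7192) = 2.7192%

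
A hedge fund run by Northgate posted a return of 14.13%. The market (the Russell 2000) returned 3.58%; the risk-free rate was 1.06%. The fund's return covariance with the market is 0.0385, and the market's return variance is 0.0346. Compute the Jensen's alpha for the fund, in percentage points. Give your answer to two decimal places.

β = Cov / Var = 0.0385 / 0.0346 = 1.1127
E[R] = Rf + β(Rm − Rf) = 1.06% + 1.1127 × (3.58% − 1.06%) = 3.8640%
α = Rp − E[R] = 14.13% − 3.8640% = 10.2660

10.27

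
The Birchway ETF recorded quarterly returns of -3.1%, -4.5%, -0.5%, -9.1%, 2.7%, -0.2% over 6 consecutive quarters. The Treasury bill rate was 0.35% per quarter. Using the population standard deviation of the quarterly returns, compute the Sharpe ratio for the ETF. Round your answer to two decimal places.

μ = (-3.1 − 4.5 − 0.5 − 9.1 + 2.7 − 0.2) / 6 = -2.4500%
Population σ = √[Σ(r − μ)² / 6] = √[84.2350 / 6] = √14.0392 = 3.7469%
Sharpe = (μ − rf) / σ = (-2.4500 − 0.35) / 3.7469 = -2.8000 / 3.7469 = -0.7473

-0.75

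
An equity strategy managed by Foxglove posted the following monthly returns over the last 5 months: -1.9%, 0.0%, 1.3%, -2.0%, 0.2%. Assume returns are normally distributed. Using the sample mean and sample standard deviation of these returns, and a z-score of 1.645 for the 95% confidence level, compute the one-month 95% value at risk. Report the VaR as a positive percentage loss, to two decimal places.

2.83

μ = (-1.9 + 0 + 1.3 − 2 + 0.2) / 5 = -2.40 / 5 = -0.4800%
Sample std dev = √[8.1880 / 4] = 1.4307%
VaR = −(μ − z·σ) = −(-0.4800 − 1.645 × 1.4307) = −(-2.8335) = 2.8335%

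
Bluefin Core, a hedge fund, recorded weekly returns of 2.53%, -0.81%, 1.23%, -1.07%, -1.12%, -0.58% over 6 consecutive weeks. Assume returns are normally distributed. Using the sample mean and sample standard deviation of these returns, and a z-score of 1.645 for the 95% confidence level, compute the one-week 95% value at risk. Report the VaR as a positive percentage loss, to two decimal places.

Mean return μ = 0.180 / 6 = 0.0300%
Σ(r − μ)² = 11.3002; sample σ = √(11.3002/5) = 1.5033%
VaR = −(μ − z·σ) = −(0.0300 − 1.645 × 1.5033) = −(-2.4429) = 2.4429%

2.44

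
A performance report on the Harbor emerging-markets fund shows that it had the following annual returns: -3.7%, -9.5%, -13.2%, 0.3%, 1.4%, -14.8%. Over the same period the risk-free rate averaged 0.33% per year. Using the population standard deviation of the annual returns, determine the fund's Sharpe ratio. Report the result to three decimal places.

-1.095

Mean return μ = -39.50 / 6 = -6.5833%
Population σ = √[Σ(r − μ)² / 6] = √[239.2283 / 6] = √39.8714 = 6.3144%
Sharpe = (μ − rf) / σ = (-6.5833 − 0.33) / 6.3144 = -6.9133 / 6.3144 = -1.0948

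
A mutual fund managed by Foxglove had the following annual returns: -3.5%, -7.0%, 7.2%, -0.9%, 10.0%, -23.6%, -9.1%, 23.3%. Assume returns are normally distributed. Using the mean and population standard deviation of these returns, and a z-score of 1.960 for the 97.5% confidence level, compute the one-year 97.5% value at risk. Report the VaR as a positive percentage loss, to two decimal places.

26.33

r̄ = (-3.5 − 7 + 7.2 − 0.9 + 10 − 23.6 − 9.1 + 23.3) / 8 = -0.4500%
Σ(r − r̄)² = (-3.5 − (-0.4500))² + (-7 − (-0.4500))² + … = 1394.9400
σ = √[1394.9400 / 8] = 13.2048%
VaR = −(r̄ − z·σ) = −(-0.4500 − 1.960 × 13.2048) = −(-26.3314) = 26.3314%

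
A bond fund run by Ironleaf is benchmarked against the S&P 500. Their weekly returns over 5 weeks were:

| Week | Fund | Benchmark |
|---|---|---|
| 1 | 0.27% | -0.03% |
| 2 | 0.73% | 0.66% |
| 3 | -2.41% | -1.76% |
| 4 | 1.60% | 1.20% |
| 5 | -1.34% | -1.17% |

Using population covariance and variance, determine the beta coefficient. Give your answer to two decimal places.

1.30

r̄p = -0.2300%,  r̄m = -0.2200%
Cov = Σ(rp − r̄p)(rm − r̄m) / 5 = 1.5900
Var(rm) = Σ(rm − r̄m)² / 5 = 1.2202
β = Cov / Var = 1.5900 / 1.2202 = 1.3031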